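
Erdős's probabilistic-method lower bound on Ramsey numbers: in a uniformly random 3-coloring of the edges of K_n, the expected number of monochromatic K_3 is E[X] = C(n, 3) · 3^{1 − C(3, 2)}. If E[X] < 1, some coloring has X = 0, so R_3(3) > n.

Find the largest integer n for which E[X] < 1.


We need C(n, 3) · 3^{1 − 3} < 1, i.e. C(n, 3) < 3^{3 − 1} = 9.
Check values of n near the boundary:
  n = 3: C(3, 3) = 1; 1 < 9? YES
  n = 4: C(4, 3) = 4; 4 < 9? YES
  n = 5: C(5, 3) = 10; 10 < 9? NO
  n = 6: C(6, 3) = 20; 20 < 9? NO
The largest n with C(n, 3) < 9 is n = 4 (where E[X] = 4/9 ≈ 0.44444). Hence R_3(3) > 4, i.e. R_3(3) ≥ 5.

Largest n = 4; hence R_3(3) > 4.


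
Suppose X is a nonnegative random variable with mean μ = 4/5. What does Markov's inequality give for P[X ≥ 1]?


μ = E[X] = 4/5, a = 1.
Markov: P[X ≥ 1] ≤ μ/a = (4/5)/1 = 4/5.
Numerically: ≈ 0.80000.
(Since a = 1 > μ = 0.80000, the bound 4/5 is < 1 and informative.)

P[X ≥ 1] ≤ 4/5 ≈ 0.80000.


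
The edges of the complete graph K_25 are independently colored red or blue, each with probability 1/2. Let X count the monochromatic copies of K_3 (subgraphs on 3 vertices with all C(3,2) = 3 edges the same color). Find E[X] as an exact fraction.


Let X = Σ_S X_S over the C(25, 3) = 2300 subsets S of size 3, where X_S = 1 if the K_3 on S is monochromatic.
For a fixed S, the K_3 on S has C(3, 2) = 3 edges. P[all 3 edges red] = (1/2)^3, and likewise for blue, so P[monochromatic] = 2·(1/2)^3 = 2^{1 − 3} = 1/4.
By linearity of expectation: E[X] = C(25, 3) · 2^{1 − 3} = 2300 · 1/4 = 575.
Numerically: E[X] ≈ 575.000.

E[X] = C(25,3)·2^(1−C(3,2)) = 575 ≈ 575.000.


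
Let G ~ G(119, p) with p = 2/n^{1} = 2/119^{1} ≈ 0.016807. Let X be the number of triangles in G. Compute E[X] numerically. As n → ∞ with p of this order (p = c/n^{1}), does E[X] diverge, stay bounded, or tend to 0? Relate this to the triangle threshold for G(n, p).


Number of potential triangles: C(119, 3) = 273819.
Each occurs with probability p³ ≈ (0.016807)³ ≈ 4.7473265e-06.
By linearity: E[X] = C(119, 3)·p³ ≈ 273819 · 4.7473265e-06 ≈ 1.29991.
Here α = 1, so p = 2/n is exactly at the triangle threshold p ~ 1/n. Asymptotically E[X] → c³/6 = 2³/6 = 4/3 ≈ 1.33333, a bounded constant. In this regime the triangle count is asymptotically Poisson(c³/6).

E[X] ≈ 1.29991; in regime p = Θ(1/n^{1}) E[X] stays bounded (at the triangle threshold p ~ 1/n).


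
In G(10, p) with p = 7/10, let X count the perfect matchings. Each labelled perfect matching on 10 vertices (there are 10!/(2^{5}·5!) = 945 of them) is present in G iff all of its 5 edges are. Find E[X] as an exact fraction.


K_10 has 10!/(2^{5}·5!) = 945 labelled perfect matchings.
For each such perfect matching H, let X_H = 1 if all 5 edges of H are present in G. Then P[X_H = 1] = p^{5} = (7/10)^{5} = 16807/100000.
By linearity of expectation: E[X] = Σ_H E[X_H] = 945 · p^{5} = 945 · 16807/100000 = 3176523/20000.
Numerically: E[X] ≈ 158.826.

E[X] = 945 · (7/10)^{5} = 3176523/20000 ≈ 158.826.


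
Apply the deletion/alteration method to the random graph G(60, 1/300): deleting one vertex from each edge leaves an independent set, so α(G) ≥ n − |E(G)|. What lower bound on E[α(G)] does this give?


E[|E(G)|] = C(60, 2)·p = 1770 · (1/300) = 59/10.
E[α(G)] ≥ n − E[|E(G)|] = 60 − 59/10 = 541/10.
Numerically: ≈ 54.10000.
(This is only a lower bound; the true E[α(G)] may be larger.)

E[α(G)] ≥ 541/10 ≈ 54.10000.


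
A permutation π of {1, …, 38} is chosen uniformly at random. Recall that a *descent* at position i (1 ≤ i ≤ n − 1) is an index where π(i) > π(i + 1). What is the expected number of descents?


Write X = Σ X_I over i = 1, …, 37, with X_I the indicator of one descent.
There are 37 indicators.
For each fixed i, the pair (π(i), π(i+1)) is a uniformly random ordered pair of distinct values from {1, …, 38}; by symmetry P[π(i) > π(i+1)] = 1/2.
By linearity: E[X] = 37 · (1/2) = (38 − 1) · (1/2) = 37/2 ≈ 18.500000.

E[X] = 37/2 = 18.500000.


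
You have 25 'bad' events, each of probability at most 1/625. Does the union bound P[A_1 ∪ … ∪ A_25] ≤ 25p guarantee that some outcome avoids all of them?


Union bound: P[∪_{i=1}^{25} A_i] ≤ Σ_i P[A_i] ≤ 25·p = 25·(1/625) = 1/25.
Numerically: 1/25 ≈ 0.040.
Is 1/25 < 1? YES.
Since P[∪ A_i] ≤ 1/25 < 1, the complement has P[∩ A_i^c] ≥ 1 − 1/25 = 24/25 > 0, so some outcome avoids every A_i.

25·p = 1/25 ≈ 0.040; existence CERTIFIED by the union bound.


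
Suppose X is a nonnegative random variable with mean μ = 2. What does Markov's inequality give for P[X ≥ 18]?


μ = E[X] = 2, a = 18.
Markov: P[X ≥ 18] ≤ μ/a = (2)/18 = 1/9.
Numerically: ≈ 0.111.
(Since a = 18 > μ = 2.000, the bound 1/9 is < 1 and informative.)

P[X ≥ 18] ≤ 1/9 ≈ 0.111.


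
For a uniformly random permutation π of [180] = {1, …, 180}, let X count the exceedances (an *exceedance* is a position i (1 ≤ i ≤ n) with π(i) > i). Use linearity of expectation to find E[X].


Write X = Σ_{i=1}^{180} X_i, where X_i = 1_{π(i) > i}.
For each fixed i, π(i) is uniform over {1, …, 180} (marginal of a uniform permutation), so P[π(i) > i] = (n − i)/n. Summing: Σ_{i=1}^{180} (n − i)/n = (0 + 1 + … + 179)/180 = 180(180 − 1)/(2·180) = (180 − 1)/2.
Hence E[X] = Σ_{i=1}^{180} (180 − i)/180 = 179/2 ≈ 89.500.

E[X] = 179/2 = 89.500.


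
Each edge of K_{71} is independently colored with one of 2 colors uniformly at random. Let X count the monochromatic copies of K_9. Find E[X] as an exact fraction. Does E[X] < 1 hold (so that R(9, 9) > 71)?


E[X] = C(71, 9) · 2^{1 − 36} = 74473879480 · 2^{−35} = 74473879480/34359738368.
As a reduced fraction: E[X] = 9309234935/4294967296 ≈ 2.1674752.
Is E[X] < 1? NO.
Since E[X] ≥ 1, the first-moment bound is inconclusive at n = 71; it does NOT by itself certify R(9, 9) > 71.

E[X] = 9309234935/4294967296 ≈ 2.1674752; E[X] ≥ 1; first-moment method inconclusive here.


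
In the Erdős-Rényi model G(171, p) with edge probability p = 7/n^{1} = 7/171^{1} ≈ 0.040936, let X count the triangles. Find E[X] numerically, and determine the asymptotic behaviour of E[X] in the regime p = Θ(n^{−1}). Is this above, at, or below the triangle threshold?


Number of potential triangles: C(171, 3) = 818805.
Each occurs with probability p³ ≈ (0.040936)³ ≈ 6.8597105e-05.
By linearity: E[X] = C(171, 3)·p³ ≈ 818805 · 6.8597105e-05 ≈ 56.16765.
Here α = 1, so p = 7/n is exactly at the triangle threshold p ~ 1/n. Asymptotically E[X] → c³/6 = 7³/6 = 343/6 ≈ 57.16667, a bounded constant. In this regime the triangle count is asymptotically Poisson(c³/6).

E[X] ≈ 56.16765; in regime p = Θ(1/n^{1}) E[X] stays bounded (at the triangle threshold p ~ 1/n).


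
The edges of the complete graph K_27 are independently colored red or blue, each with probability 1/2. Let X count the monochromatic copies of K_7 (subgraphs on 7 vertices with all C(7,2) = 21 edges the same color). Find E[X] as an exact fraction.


Let X = Σ_S X_S over the C(27, 7) = 888030 subsets S of size 7, where X_S = 1 if the K_7 on S is monochromatic.
For a fixed S, the K_7 on S has C(7, 2) = 21 edges. P[all 21 edges red] = (1/2)^21, and likewise for blue, so P[monochromatic] = 2·(1/2)^21 = 2^{1 − 21} = 1/1048576.
By linearity: E[X] = C(27, 7) · 2^{1 − 21} = 888030 · 1/1048576 = 444015/524288.
Numerically: E[X] ≈ 0.847.

E[X] = C(27,7)·2^(1−C(7,2)) = 444015/524288 ≈ 0.847.


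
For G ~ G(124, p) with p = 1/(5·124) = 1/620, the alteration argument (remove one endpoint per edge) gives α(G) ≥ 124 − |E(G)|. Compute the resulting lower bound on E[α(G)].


E[|E(G)|] = C(124, 2)·p = 7626 · (1/620) = 123/10.
E[α(G)] ≥ n − E[|E(G)|] = 124 − 123/10 = 1117/10.
Numerically: ≈ 111.70000.
(This is only a lower bound; the true E[α(G)] may be larger.)

E[α(G)] ≥ 1117/10 ≈ 111.70000.


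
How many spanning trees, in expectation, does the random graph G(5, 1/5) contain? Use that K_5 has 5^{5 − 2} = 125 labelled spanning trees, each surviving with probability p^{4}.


K_5 has 5^{5 − 2} = 125 labelled spanning trees.
For each such spanning tree H, let X_H = 1 if all 4 edges of H are present in G. Then P[X_H = 1] = p^{4} = (1/5)^{4} = 1/625.
Summing the indicators: E[X] = Σ_H E[X_H] = 125 · p^{4} = 125 · 1/625 = 1/5.
Numerically: E[X] ≈ 0.2.

E[X] = 125 · (1/5)^{4} = 1/5 ≈ 0.2.


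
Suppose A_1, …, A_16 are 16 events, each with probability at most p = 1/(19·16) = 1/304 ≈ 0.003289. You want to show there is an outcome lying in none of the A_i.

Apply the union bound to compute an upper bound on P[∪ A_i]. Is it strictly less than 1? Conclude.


Union bound: P[∪_{i=1}^{16} A_i] ≤ Σ_i P[A_i] ≤ 16·p = 16·(1/304) = 1/19.
Numerically: 1/19 ≈ 0.052632.
Is 1/19 < 1? YES.
Since P[∪ A_i] ≤ 1/19 < 1, the complement has P[∩ A_i^c] ≥ 1 − 1/19 = 18/19 > 0, so some outcome avoids every A_i.

16·p = 1/19 ≈ 0.052632; existence CERTIFIED by the union bound.


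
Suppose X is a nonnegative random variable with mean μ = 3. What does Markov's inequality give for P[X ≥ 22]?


μ = E[X] = 3, a = 22.
Markov: P[X ≥ 22] ≤ μ/a = (3)/22 = 3/22.
Numerically: ≈ 0.136364.
(Since a = 22 > μ = 3.000000, the bound 3/22 is < 1 and informative.)

P[X ≥ 22] ≤ 3/22 ≈ 0.136364.


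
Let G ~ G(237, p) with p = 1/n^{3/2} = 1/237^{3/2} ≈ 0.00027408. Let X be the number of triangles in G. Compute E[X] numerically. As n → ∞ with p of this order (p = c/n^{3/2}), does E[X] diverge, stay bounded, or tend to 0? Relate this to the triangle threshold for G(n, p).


Number of potential triangles: C(237, 3) = 2190670.
Each occurs with probability p³ ≈ (0.00027408)³ ≈ 2.0588867e-11.
By linearity: E[X] = C(237, 3)·p³ ≈ 2190670 · 2.0588867e-11 ≈ 0.00005.
Since α = 3/2 > 1, p = c/n^{3/2} = o(1/n) is below the triangle threshold p ~ 1/n. Asymptotically E[X] ~ (c³/6)·n^{3(1−α)} = (1³/6)·n^{-1.5} → 0, so by Markov's inequality G has no triangles w.h.p.

E[X] ≈ 0.00005; in regime p = Θ(1/n^{3/2}) E[X] tends to 0 (below the triangle threshold p ~ 1/n).


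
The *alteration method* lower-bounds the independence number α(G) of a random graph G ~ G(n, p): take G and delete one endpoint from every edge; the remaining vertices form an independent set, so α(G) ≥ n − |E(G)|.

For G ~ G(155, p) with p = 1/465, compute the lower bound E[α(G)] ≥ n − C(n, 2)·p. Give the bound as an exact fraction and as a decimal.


E[|E(G)|] = C(155, 2)·p = 11935 · (1/465) = 77/3.
E[α(G)] ≥ n − E[|E(G)|] = 155 − 77/3 = 388/3.
Numerically: ≈ 129.333333.
(This is only a lower bound; the true E[α(G)] may be larger.)

E[α(G)] ≥ 388/3 ≈ 129.333333.


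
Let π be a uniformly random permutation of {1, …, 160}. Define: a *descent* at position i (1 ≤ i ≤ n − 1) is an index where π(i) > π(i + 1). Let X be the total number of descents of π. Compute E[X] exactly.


Write X = Σ X_I over i = 1, …, 159, with X_I the indicator of one descent.
There are 159 indicators.
For each fixed i, the pair (π(i), π(i+1)) is a uniformly random ordered pair of distinct values from {1, …, 160}; by symmetry P[π(i) > π(i+1)] = 1/2.
By linearity: E[X] = 159 · (1/2) = (160 − 1) · (1/2) = 159/2 ≈ 79.500000.

E[X] = 159/2 = 79.500000.


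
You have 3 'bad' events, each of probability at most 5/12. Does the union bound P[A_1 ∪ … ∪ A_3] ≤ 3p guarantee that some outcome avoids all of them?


Union bound: P[∪_{i=1}^{3} A_i] ≤ Σ_i P[A_i] ≤ 3·p = 3·(5/12) = 5/4.
Numerically: 5/4 ≈ 1.25000.
Is 5/4 < 1? NO.
Since the bound 5/4 is ≥ 1, the union bound is uninformative here; it does NOT by itself certify existence.

3·p = 5/4 ≈ 1.25000; existence NOT certified by the union bound.


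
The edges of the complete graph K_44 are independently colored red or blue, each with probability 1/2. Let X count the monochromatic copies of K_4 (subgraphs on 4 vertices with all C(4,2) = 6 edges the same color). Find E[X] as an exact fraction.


Let X = Σ_S X_S over the C(44, 4) = 135751 subsets S of size 4, where X_S = 1 if the K_4 on S is monochromatic.
For a fixed S, the K_4 on S has C(4, 2) = 6 edges. P[all 6 edges red] = (1/2)^6, and likewise for blue, so P[monochromatic] = 2·(1/2)^6 = 2^{1 − 6} = 1/32.
By linearity of expectation: E[X] = C(44, 4) · 2^{1 − 6} = 135751 · 1/32 = 135751/32.
Numerically: E[X] ≈ 4242.2188.

E[X] = C(44,4)·2^(1−C(4,2)) = 135751/32 ≈ 4242.2188.


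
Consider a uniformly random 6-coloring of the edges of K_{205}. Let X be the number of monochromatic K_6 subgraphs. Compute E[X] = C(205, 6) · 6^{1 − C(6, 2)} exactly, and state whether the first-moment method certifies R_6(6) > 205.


E[X] = C(205, 6) · 6^{1 − 15} = 95746959700 · 6^{−14} = 95746959700/78364164096.
As a reduced fraction: E[X] = 23936739925/19591041024 ≈ 1.22182.
Is E[X] < 1? NO.
Since E[X] ≥ 1, the first-moment bound is inconclusive at n = 205; it does NOT by itself certify R_6(6) > 205.

E[X] = 23936739925/19591041024 ≈ 1.22182; E[X] ≥ 1; first-moment method inconclusive here.


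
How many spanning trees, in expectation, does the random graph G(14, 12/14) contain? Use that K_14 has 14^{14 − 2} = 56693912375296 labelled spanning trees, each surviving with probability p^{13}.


K_14 has 14^{14 − 2} = 56693912375296 labelled spanning trees.
For each such spanning tree H, let X_H = 1 if all 13 edges of H are present in G. Then P[X_H = 1] = p^{13} = (6/7)^{13} = 13060694016/96889010407.
By linearity of expectation: E[X] = Σ_H E[X_H] = 56693912375296 · p^{13} = 56693912375296 · 13060694016/96889010407 = 53496602689536/7.
Numerically: E[X] ≈ 7.64237e+12.

E[X] = 56693912375296 · (6/7)^{13} = 53496602689536/7 ≈ 7.64237e+12.


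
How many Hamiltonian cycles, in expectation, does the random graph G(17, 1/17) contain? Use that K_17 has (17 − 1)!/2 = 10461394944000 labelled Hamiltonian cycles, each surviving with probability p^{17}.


K_17 has (17 − 1)!/2 = 10461394944000 labelled Hamiltonian cycles.
For each such Hamiltonian cycle H, let X_H = 1 if all 17 edges of H are present in G. Then P[X_H = 1] = p^{17} = (1/17)^{17} = 1/827240261886336764177.
Summing the indicators: E[X] = Σ_H E[X_H] = 10461394944000 · p^{17} = 10461394944000 · 1/827240261886336764177 = 10461394944000/827240261886336764177.
Numerically: E[X] ≈ 1.265e-08.

E[X] = 10461394944000 · (1/17)^{17} = 10461394944000/827240261886336764177 ≈ 1.265e-08.


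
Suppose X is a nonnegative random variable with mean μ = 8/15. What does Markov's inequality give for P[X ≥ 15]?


μ = E[X] = 8/15, a = 15.
Markov: P[X ≥ 15] ≤ μ/a = (8/15)/15 = 8/225.
Numerically: ≈ 0.036.
(Since a = 15 > μ = 0.533, the bound 8/225 is < 1 and informative.)

P[X ≥ 15] ≤ 8/225 ≈ 0.036.


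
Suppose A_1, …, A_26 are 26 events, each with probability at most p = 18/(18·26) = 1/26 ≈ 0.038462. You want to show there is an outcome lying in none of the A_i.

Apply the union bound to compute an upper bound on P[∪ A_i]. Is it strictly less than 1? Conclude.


Union bound: P[∪_{i=1}^{26} A_i] ≤ Σ_i P[A_i] ≤ 26·p = 26·(1/26) = 1.
Numerically: 1 ≈ 1.000000.
Is 1 < 1? NO.
Since the bound 1 is ≥ 1, the union bound is uninformative here; it does NOT by itself certify existence.

26·p = 1 ≈ 1.000000; existence NOT certified by the union bound.


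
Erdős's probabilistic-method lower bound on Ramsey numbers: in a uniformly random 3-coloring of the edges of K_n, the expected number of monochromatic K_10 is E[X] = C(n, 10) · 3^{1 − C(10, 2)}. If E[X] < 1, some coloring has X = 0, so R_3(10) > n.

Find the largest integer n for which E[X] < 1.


We need C(n, 10) · 3^{1 − 45} < 1, i.e. C(n, 10) < 3^{45 − 1} = 984770902183611232881.
Check values of n near the boundary:
  n = 569: C(569, 10) = 905357721286137524328; 905357721286137524328 < 984770902183611232881? YES
  n = 570: C(570, 10) = 921524823451961408691; 921524823451961408691 < 984770902183611232881? YES
  n = 571: C(571, 10) = 937951290893172842001; 937951290893172842001 < 984770902183611232881? YES
  n = 572: C(572, 10) = 954640815642161682606; 954640815642161682606 < 984770902183611232881? YES
  n = 573: C(573, 10) = 971597135635805762226; 971597135635805762226 < 984770902183611232881? YES
  n = 574: C(574, 10) = 988824035203816502691; 988824035203816502691 < 984770902183611232881? NO
  n = 575: C(575, 10) = 1006325345561406175305; 1006325345561406175305 < 984770902183611232881? NO
  n = 576: C(576, 10) = 1024104945306307344480; 1024104945306307344480 < 984770902183611232881? NO
The largest n with C(n, 10) < 984770902183611232881 is n = 573 (where E[X] = 35985079097622435638/36472996377170786403 ≈ 0.98662). Hence R_3(10) > 573, i.e. R_3(10) ≥ 574.

Largest n = 573; hence R_3(10) > 573.


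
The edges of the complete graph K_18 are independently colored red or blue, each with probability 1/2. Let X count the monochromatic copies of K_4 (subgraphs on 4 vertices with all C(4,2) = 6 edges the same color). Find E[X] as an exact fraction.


Let X = Σ_S X_S over the C(18, 4) = 3060 subsets S of size 4, where X_S = 1 if the K_4 on S is monochromatic.
For a fixed S, the K_4 on S has C(4, 2) = 6 edges. P[all 6 edges red] = (1/2)^6, and likewise for blue, so P[monochromatic] = 2·(1/2)^6 = 2^{1 − 6} = 1/32.
By linearity: E[X] = C(18, 4) · 2^{1 − 6} = 3060 · 1/32 = 765/8.
Numerically: E[X] ≈ 95.625.

E[X] = C(18,4)·2^(1−C(4,2)) = 765/8 ≈ 95.625.


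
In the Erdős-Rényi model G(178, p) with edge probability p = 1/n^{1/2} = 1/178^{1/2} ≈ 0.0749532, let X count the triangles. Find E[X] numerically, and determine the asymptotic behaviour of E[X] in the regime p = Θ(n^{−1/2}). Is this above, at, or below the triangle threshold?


Number of potential triangles: C(178, 3) = 924176.
Each occurs with probability p³ ≈ (0.0749532)³ ≈ 4.21085219e-04.
By linearity: E[X] = C(178, 3)·p³ ≈ 924176 · 4.21085219e-04 ≈ 389.156853.
Since α = 1/2 < 1, p = c/n^{1/2} ≫ 1/n is above the triangle threshold p ~ 1/n. Asymptotically E[X] ~ (c³/6)·n^{3(1−α)} = (1³/6)·n^{1.5} → ∞; triangles are abundant w.h.p.

E[X] ≈ 389.156853; in regime p = Θ(1/n^{1/2}) E[X] diverges (above the triangle threshold p ~ 1/n).


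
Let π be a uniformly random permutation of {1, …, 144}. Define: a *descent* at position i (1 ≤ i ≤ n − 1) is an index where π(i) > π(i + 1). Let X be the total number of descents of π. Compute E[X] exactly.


Write X = Σ X_I over i = 1, …, 143, with X_I the indicator of one descent.
There are 143 indicators.
For each fixed i, the pair (π(i), π(i+1)) is a uniformly random ordered pair of distinct values from {1, …, 144}; by symmetry P[π(i) > π(i+1)] = 1/2.
By linearity: E[X] = 143 · (1/2) = (144 − 1) · (1/2) = 143/2 ≈ 71.500.

E[X] = 143/2 = 71.500.


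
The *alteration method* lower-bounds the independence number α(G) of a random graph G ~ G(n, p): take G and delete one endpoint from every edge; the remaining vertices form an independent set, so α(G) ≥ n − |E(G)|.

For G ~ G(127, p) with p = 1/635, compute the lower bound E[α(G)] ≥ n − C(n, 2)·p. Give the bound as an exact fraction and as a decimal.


E[|E(G)|] = C(127, 2)·p = 8001 · (1/635) = 63/5.
E[α(G)] ≥ n − E[|E(G)|] = 127 − 63/5 = 572/5.
Numerically: ≈ 114.400.
(This is only a lower bound; the true E[α(G)] may be larger.)

E[α(G)] ≥ 572/5 ≈ 114.400.


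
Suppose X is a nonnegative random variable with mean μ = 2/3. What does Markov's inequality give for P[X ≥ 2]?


μ = E[X] = 2/3, a = 2.
Markov: P[X ≥ 2] ≤ μ/a = (2/3)/2 = 1/3.
Numerically: ≈ 0.333.
(Since a = 2 > μ = 0.667, the bound 1/3 is < 1 and informative.)

P[X ≥ 2] ≤ 1/3 ≈ 0.333.


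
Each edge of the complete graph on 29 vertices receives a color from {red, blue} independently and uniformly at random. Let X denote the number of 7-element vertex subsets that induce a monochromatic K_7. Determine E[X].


Let X = Σ_S X_S over the C(29, 7) = 1560780 subsets S of size 7, where X_S = 1 if the K_7 on S is monochromatic.
For a fixed S, the K_7 on S has C(7, 2) = 21 edges. P[all 21 edges red] = (1/2)^21, and likewise for blue, so P[monochromatic] = 2·(1/2)^21 = 2^{1 − 21} = 1/1048576.
By linearity: E[X] = C(29, 7) · 2^{1 − 21} = 1560780 · 1/1048576 = 390195/262144.
Numerically: E[X] ≈ 1.48848.

E[X] = C(29,7)·2^(1−C(7,2)) = 390195/262144 ≈ 1.48848.


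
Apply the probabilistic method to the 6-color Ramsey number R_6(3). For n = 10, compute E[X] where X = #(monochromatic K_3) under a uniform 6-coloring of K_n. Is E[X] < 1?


E[X] = C(10, 3) · 6^{1 − 3} = 120 · 6^{−2} = 120/36.
As a reduced fraction: E[X] = 10/3 ≈ 3.333333.
Is E[X] < 1? NO.
Since E[X] ≥ 1, the first-moment bound is inconclusive at n = 10; it does NOT by itself certify R_6(3) > 10.

E[X] = 10/3 ≈ 3.333333; E[X] ≥ 1; first-moment method inconclusive here.


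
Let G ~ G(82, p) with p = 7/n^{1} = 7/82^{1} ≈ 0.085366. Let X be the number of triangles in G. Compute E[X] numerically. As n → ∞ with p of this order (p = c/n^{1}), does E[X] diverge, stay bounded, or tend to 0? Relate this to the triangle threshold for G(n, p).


Number of potential triangles: C(82, 3) = 88560.
Each occurs with probability p³ ≈ (0.085366)³ ≈ 6.2208906e-04.
By linearity: E[X] = C(82, 3)·p³ ≈ 88560 · 6.2208906e-04 ≈ 55.09221.
Here α = 1, so p = 7/n is exactly at the triangle threshold p ~ 1/n. Asymptotically E[X] → c³/6 = 7³/6 = 343/6 ≈ 57.16667, a bounded constant. In this regime the triangle count is asymptotically Poisson(c³/6).

E[X] ≈ 55.09221; in regime p = Θ(1/n^{1}) E[X] stays bounded (at the triangle threshold p ~ 1/n).


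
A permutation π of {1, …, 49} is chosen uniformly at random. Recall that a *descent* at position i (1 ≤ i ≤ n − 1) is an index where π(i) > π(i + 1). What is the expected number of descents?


Write X = Σ X_I over i = 1, …, 48, with X_I the indicator of one descent.
There are 48 indicators.
For each fixed i, the pair (π(i), π(i+1)) is a uniformly random ordered pair of distinct values from {1, …, 49}; by symmetry P[π(i) > π(i+1)] = 1/2.
By linearity: E[X] = 48 · (1/2) = (49 − 1) · (1/2) = 24 ≈ 24.00000.

E[X] = 24 = 24.00000.


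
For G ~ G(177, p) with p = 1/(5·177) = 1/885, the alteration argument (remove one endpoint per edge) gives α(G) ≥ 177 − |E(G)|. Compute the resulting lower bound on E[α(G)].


E[|E(G)|] = C(177, 2)·p = 15576 · (1/885) = 88/5.
E[α(G)] ≥ n − E[|E(G)|] = 177 − 88/5 = 797/5.
Numerically: ≈ 159.4000.
(This is only a lower bound; the true E[α(G)] may be larger.)

E[α(G)] ≥ 797/5 ≈ 159.4000.


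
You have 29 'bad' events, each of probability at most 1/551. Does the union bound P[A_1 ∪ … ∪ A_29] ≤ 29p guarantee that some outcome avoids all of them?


Union bound: P[∪_{i=1}^{29} A_i] ≤ Σ_i P[A_i] ≤ 29·p = 29·(1/551) = 1/19.
Numerically: 1/19 ≈ 0.0526316.
Is 1/19 < 1? YES.
Since P[∪ A_i] ≤ 1/19 < 1, the complement has P[∩ A_i^c] ≥ 1 − 1/19 = 18/19 > 0, so some outcome avoids every A_i.

29·p = 1/19 ≈ 0.0526316; existence CERTIFIED by the union bound.


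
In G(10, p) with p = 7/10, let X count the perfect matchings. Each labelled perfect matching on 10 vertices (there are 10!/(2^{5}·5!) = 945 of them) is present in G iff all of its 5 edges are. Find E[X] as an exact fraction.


K_10 has 10!/(2^{5}·5!) = 945 labelled perfect matchings.
For each such perfect matching H, let X_H = 1 if all 5 edges of H are present in G. Then P[X_H = 1] = p^{5} = (7/10)^{5} = 16807/100000.
Summing the indicators: E[X] = Σ_H E[X_H] = 945 · p^{5} = 945 · 16807/100000 = 3176523/20000.
Numerically: E[X] ≈ 159.

E[X] = 945 · (7/10)^{5} = 3176523/20000 ≈ 159.


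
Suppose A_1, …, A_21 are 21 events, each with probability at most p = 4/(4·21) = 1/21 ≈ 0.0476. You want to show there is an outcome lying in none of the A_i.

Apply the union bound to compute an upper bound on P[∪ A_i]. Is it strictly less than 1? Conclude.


Union bound: P[∪_{i=1}^{21} A_i] ≤ Σ_i P[A_i] ≤ 21·p = 21·(1/21) = 1.
Numerically: 1 ≈ 1.0000.
Is 1 < 1? NO.
Since the bound 1 is ≥ 1, the union bound is uninformative here; it does NOT by itself certify existence.

21·p = 1 ≈ 1.0000; existence NOT certified by the union bound.


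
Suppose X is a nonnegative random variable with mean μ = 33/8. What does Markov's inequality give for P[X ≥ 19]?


μ = E[X] = 33/8, a = 19.
Markov: P[X ≥ 19] ≤ μ/a = (33/8)/19 = 33/152.
Numerically: ≈ 0.21711.
(Since a = 19 > μ = 4.12500, the bound 33/152 is < 1 and informative.)

P[X ≥ 19] ≤ 33/152 ≈ 0.21711.


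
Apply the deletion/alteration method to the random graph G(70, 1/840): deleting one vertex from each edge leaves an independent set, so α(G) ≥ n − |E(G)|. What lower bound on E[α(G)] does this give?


E[|E(G)|] = C(70, 2)·p = 2415 · (1/840) = 23/8.
E[α(G)] ≥ n − E[|E(G)|] = 70 − 23/8 = 537/8.
Numerically: ≈ 67.1250.
(This is only a lower bound; the true E[α(G)] may be larger.)

E[α(G)] ≥ 537/8 ≈ 67.1250.


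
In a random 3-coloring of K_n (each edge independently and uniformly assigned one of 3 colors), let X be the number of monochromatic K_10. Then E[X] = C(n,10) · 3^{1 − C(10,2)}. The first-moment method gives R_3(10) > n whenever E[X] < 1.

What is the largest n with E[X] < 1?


We need C(n, 10) · 3^{1 − 45} < 1, i.e. C(n, 10) < 3^{45 − 1} = 984770902183611232881.
Check values of n near the boundary:
  n = 570: C(570, 10) = 921524823451961408691; 921524823451961408691 < 984770902183611232881? YES
  n = 571: C(571, 10) = 937951290893172842001; 937951290893172842001 < 984770902183611232881? YES
  n = 572: C(572, 10) = 954640815642161682606; 954640815642161682606 < 984770902183611232881? YES
  n = 573: C(573, 10) = 971597135635805762226; 971597135635805762226 < 984770902183611232881? YES
  n = 574: C(574, 10) = 988824035203816502691; 988824035203816502691 < 984770902183611232881? NO
  n = 575: C(575, 10) = 1006325345561406175305; 1006325345561406175305 < 984770902183611232881? NO
The largest n with C(n, 10) < 984770902183611232881 is n = 573 (where E[X] = 35985079097622435638/36472996377170786403 ≈ 0.98662). Hence R_3(10) > 573, i.e. R_3(10) ≥ 574.

Largest n = 573; hence R_3(10) > 573.


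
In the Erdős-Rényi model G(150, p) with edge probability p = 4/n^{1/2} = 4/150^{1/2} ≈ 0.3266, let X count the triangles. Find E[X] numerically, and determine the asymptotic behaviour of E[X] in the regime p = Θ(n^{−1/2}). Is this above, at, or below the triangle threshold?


Number of potential triangles: C(150, 3) = 551300.
Each occurs with probability p³ ≈ (0.3266)³ ≈ 3.483719e-02.
By linearity: E[X] = C(150, 3)·p³ ≈ 551300 · 3.483719e-02 ≈ 19205.7414.
Since α = 1/2 < 1, p = c/n^{1/2} ≫ 1/n is above the triangle threshold p ~ 1/n. Asymptotically E[X] ~ (c³/6)·n^{3(1−α)} = (4³/6)·n^{1.5} → ∞; triangles are abundant w.h.p.

E[X] ≈ 19205.7414; in regime p = Θ(1/n^{1/2}) E[X] diverges (above the triangle threshold p ~ 1/n).


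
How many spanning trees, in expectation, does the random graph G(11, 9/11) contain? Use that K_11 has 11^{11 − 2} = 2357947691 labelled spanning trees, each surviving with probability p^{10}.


K_11 has 11^{11 − 2} = 2357947691 labelled spanning trees.
For each such spanning tree H, let X_H = 1 if all 10 edges of H are present in G. Then P[X_H = 1] = p^{10} = (9/11)^{10} = 3486784401/25937424601.
By linearity: E[X] = Σ_H E[X_H] = 2357947691 · p^{10} = 2357947691 · 3486784401/25937424601 = 3486784401/11.
Numerically: E[X] ≈ 3.1698e+08.

E[X] = 2357947691 · (9/11)^{10} = 3486784401/11 ≈ 3.1698e+08.


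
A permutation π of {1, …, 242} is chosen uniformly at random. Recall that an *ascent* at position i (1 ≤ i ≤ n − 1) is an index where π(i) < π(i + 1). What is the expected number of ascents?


Write X = Σ X_I over i = 1, …, 241, with X_I the indicator of one ascent.
There are 241 indicators.
For each fixed i, the pair (π(i), π(i+1)) is a uniformly random ordered pair of distinct values from {1, …, 242}; by symmetry P[π(i) < π(i+1)] = 1/2.
By linearity: E[X] = 241 · (1/2) = (242 − 1) · (1/2) = 241/2 ≈ 120.50000.

E[X] = 241/2 = 120.50000.


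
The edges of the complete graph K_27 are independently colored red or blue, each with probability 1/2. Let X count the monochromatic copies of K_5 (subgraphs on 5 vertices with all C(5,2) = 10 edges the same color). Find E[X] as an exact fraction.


Let X = Σ_S X_S over the C(27, 5) = 80730 subsets S of size 5, where X_S = 1 if the K_5 on S is monochromatic.
For a fixed S, the K_5 on S has C(5, 2) = 10 edges. P[all 10 edges red] = (1/2)^10, and likewise for blue, so P[monochromatic] = 2·(1/2)^10 = 2^{1 − 10} = 1/512.
By linearity: E[X] = C(27, 5) · 2^{1 − 10} = 80730 · 1/512 = 40365/256.
Numerically: E[X] ≈ 157.676.

E[X] = C(27,5)·2^(1−C(5,2)) = 40365/256 ≈ 157.676.


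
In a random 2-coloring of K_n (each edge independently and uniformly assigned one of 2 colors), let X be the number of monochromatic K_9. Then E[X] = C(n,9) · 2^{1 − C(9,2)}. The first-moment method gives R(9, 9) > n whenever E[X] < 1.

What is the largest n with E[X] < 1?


We need C(n, 9) · 2^{1 − 36} < 1, i.e. C(n, 9) < 2^{36 − 1} = 34359738368.
Check values of n near the boundary:
  n = 64: C(64, 9) = 27540584512; 27540584512 < 34359738368? YES
  n = 65: C(65, 9) = 31966749880; 31966749880 < 34359738368? YES
  n = 66: C(66, 9) = 37014131440; 37014131440 < 34359738368? NO
  n = 67: C(67, 9) = 42757703560; 42757703560 < 34359738368? NO
  n = 68: C(68, 9) = 49280065120; 49280065120 < 34359738368? NO
The largest n with C(n, 9) < 34359738368 is n = 65 (where E[X] = 3995843735/4294967296 ≈ 0.9303549). Hence R(9, 9) > 65, i.e. R(9, 9) ≥ 66.

Largest n = 65; hence R(9, 9) > 65.


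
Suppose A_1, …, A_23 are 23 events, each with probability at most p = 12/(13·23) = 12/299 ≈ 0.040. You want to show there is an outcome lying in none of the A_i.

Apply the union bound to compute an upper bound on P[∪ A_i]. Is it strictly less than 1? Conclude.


Union bound: P[∪_{i=1}^{23} A_i] ≤ Σ_i P[A_i] ≤ 23·p = 23·(12/299) = 12/13.
Numerically: 12/13 ≈ 0.923.
Is 12/13 < 1? YES.
Since P[∪ A_i] ≤ 12/13 < 1, the complement has P[∩ A_i^c] ≥ 1 − 12/13 = 1/13 > 0, so some outcome avoids every A_i.

23·p = 12/13 ≈ 0.923; existence CERTIFIED by the union bound.


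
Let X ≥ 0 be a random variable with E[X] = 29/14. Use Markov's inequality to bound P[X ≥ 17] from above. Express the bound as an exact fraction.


μ = E[X] = 29/14, a = 17.
Markov: P[X ≥ 17] ≤ μ/a = (29/14)/17 = 29/238.
Numerically: ≈ 0.1218.
(Since a = 17 > μ = 2.0714, the bound 29/238 is < 1 and informative.)

P[X ≥ 17] ≤ 29/238 ≈ 0.1218.


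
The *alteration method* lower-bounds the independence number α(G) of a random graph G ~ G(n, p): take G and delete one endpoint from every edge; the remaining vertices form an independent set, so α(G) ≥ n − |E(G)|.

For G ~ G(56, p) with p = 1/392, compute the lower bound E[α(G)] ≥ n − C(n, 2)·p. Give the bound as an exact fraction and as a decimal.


E[|E(G)|] = C(56, 2)·p = 1540 · (1/392) = 55/14.
E[α(G)] ≥ n − E[|E(G)|] = 56 − 55/14 = 729/14.
Numerically: ≈ 52.0714.
(This is only a lower bound; the true E[α(G)] may be larger.)

E[α(G)] ≥ 729/14 ≈ 52.0714.


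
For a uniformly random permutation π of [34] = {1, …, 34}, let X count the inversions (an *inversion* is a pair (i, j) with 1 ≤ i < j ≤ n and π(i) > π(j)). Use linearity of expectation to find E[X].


Write X = Σ X_I over the C(34, 2) = 561 pairs i < j, with X_I the indicator of one inversion.
There are 561 indicators.
For each fixed pair i < j, the values π(i) and π(j) are two distinct elements of {1, …, 34} in uniformly random order; by symmetry P[π(i) > π(j)] = 1/2.
By linearity: E[X] = 561 · (1/2) = C(34, 2) · (1/2) = 561/2 = 561/2 ≈ 280.500.

E[X] = 561/2 = 280.500.


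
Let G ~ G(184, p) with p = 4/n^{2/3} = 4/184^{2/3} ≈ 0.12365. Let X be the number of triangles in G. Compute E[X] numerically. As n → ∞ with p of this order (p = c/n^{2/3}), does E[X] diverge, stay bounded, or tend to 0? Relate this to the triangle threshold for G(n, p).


Number of potential triangles: C(184, 3) = 1021384.
Each occurs with probability p³ ≈ (0.12365)³ ≈ 1.8903592e-03.
By linearity: E[X] = C(184, 3)·p³ ≈ 1021384 · 1.8903592e-03 ≈ 1930.78261.
Since α = 2/3 < 1, p = c/n^{2/3} ≫ 1/n is above the triangle threshold p ~ 1/n. Asymptotically E[X] ~ (c³/6)·n^{3(1−α)} = (4³/6)·n^{1} → ∞; triangles are abundant w.h.p.

E[X] ≈ 1930.78261; in regime p = Θ(1/n^{2/3}) E[X] diverges (above the triangle threshold p ~ 1/n).


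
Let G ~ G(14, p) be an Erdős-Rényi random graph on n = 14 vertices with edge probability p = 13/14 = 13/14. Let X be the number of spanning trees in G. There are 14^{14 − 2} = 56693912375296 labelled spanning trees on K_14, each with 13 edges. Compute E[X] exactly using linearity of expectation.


K_14 has 14^{14 − 2} = 56693912375296 labelled spanning trees.
For each such spanning tree H, let X_H = 1 if all 13 edges of H are present in G. Then P[X_H = 1] = p^{13} = (13/14)^{13} = 302875106592253/793714773254144.
Summing the indicators: E[X] = Σ_H E[X_H] = 56693912375296 · p^{13} = 56693912375296 · 302875106592253/793714773254144 = 302875106592253/14.
Numerically: E[X] ≈ 2.16e+13.

E[X] = 56693912375296 · (13/14)^{13} = 302875106592253/14 ≈ 2.16e+13.


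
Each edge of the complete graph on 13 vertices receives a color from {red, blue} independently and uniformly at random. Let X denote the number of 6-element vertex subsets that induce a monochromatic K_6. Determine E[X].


Let X = Σ_S X_S over the C(13, 6) = 1716 subsets S of size 6, where X_S = 1 if the K_6 on S is monochromatic.
For a fixed S, the K_6 on S has C(6, 2) = 15 edges. P[all 15 edges red] = (1/2)^15, and likewise for blue, so P[monochromatic] = 2·(1/2)^15 = 2^{1 − 15} = 1/16384.
Summing: E[X] = C(13, 6) · 2^{1 − 15} = 1716 · 1/16384 = 429/4096.
Numerically: E[X] ≈ 0.104736.

E[X] = C(13,6)·2^(1−C(6,2)) = 429/4096 ≈ 0.104736.


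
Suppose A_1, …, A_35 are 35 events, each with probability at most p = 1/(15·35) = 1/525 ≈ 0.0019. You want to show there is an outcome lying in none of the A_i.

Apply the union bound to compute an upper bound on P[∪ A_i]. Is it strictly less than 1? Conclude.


Union bound: P[∪_{i=1}^{35} A_i] ≤ Σ_i P[A_i] ≤ 35·p = 35·(1/525) = 1/15.
Numerically: 1/15 ≈ 0.0667.
Is 1/15 < 1? YES.
Since P[∪ A_i] ≤ 1/15 < 1, the complement has P[∩ A_i^c] ≥ 1 − 1/15 = 14/15 > 0, so some outcome avoids every A_i.

35·p = 1/15 ≈ 0.0667; existence CERTIFIED by the union bound.


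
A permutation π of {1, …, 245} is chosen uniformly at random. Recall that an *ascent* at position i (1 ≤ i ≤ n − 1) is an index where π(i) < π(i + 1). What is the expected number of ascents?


Write X = Σ X_I over i = 1, …, 244, with X_I the indicator of one ascent.
There are 244 indicators.
For each fixed i, the pair (π(i), π(i+1)) is a uniformly random ordered pair of distinct values from {1, …, 245}; by symmetry P[π(i) < π(i+1)] = 1/2.
By linearity: E[X] = 244 · (1/2) = (245 − 1) · (1/2) = 122 ≈ 122.000.

E[X] = 122 = 122.000.


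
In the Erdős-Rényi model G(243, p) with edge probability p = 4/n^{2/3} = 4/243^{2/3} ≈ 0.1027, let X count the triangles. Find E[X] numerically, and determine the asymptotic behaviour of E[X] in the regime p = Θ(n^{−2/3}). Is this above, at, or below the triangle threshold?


Number of potential triangles: C(243, 3) = 2362041.
Each occurs with probability p³ ≈ (0.1027)³ ≈ 1.083846e-03.
By linearity: E[X] = C(243, 3)·p³ ≈ 2362041 · 1.083846e-03 ≈ 2560.0878.
Since α = 2/3 < 1, p = c/n^{2/3} ≫ 1/n is above the triangle threshold p ~ 1/n. Asymptotically E[X] ~ (c³/6)·n^{3(1−α)} = (4³/6)·n^{1} → ∞; triangles are abundant w.h.p.

E[X] ≈ 2560.0878; in regime p = Θ(1/n^{2/3}) E[X] diverges (above the triangle threshold p ~ 1/n).


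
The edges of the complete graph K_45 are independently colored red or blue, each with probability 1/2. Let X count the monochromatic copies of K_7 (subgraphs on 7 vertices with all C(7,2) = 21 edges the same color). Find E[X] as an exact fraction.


Let X = Σ_S X_S over the C(45, 7) = 45379620 subsets S of size 7, where X_S = 1 if the K_7 on S is monochromatic.
For a fixed S, the K_7 on S has C(7, 2) = 21 edges. P[all 21 edges red] = (1/2)^21, and likewise for blue, so P[monochromatic] = 2·(1/2)^21 = 2^{1 − 21} = 1/1048576.
By linearity of expectation: E[X] = C(45, 7) · 2^{1 − 21} = 45379620 · 1/1048576 = 11344905/262144.
Numerically: E[X] ≈ 43.277378.

E[X] = C(45,7)·2^(1−C(7,2)) = 11344905/262144 ≈ 43.277378.


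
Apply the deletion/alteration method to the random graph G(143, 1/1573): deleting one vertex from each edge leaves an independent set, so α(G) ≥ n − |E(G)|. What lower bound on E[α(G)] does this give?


E[|E(G)|] = C(143, 2)·p = 10153 · (1/1573) = 71/11.
E[α(G)] ≥ n − E[|E(G)|] = 143 − 71/11 = 1502/11.
Numerically: ≈ 136.545455.
(This is only a lower bound; the true E[α(G)] may be larger.)

E[α(G)] ≥ 1502/11 ≈ 136.545455.


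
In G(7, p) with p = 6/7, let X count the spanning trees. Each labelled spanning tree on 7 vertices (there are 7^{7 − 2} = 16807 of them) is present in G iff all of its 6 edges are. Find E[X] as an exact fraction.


K_7 has 7^{7 − 2} = 16807 labelled spanning trees.
For each such spanning tree H, let X_H = 1 if all 6 edges of H are present in G. Then P[X_H = 1] = p^{6} = (6/7)^{6} = 46656/117649.
By linearity: E[X] = Σ_H E[X_H] = 16807 · p^{6} = 16807 · 46656/117649 = 46656/7.
Numerically: E[X] ≈ 6665.

E[X] = 16807 · (6/7)^{6} = 46656/7 ≈ 6665.


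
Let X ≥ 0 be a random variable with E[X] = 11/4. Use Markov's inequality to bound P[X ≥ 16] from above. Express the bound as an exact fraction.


μ = E[X] = 11/4, a = 16.
Markov: P[X ≥ 16] ≤ μ/a = (11/4)/16 = 11/64.
Numerically: ≈ 0.172.
(Since a = 16 > μ = 2.750, the bound 11/64 is < 1 and informative.)

P[X ≥ 16] ≤ 11/64 ≈ 0.172.


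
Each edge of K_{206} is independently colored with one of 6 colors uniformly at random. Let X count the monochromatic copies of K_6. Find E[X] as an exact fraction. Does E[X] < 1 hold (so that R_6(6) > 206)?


E[X] = C(206, 6) · 6^{1 − 15} = 98619368491 · 6^{−14} = 98619368491/78364164096.
As a reduced fraction: E[X] = 98619368491/78364164096 ≈ 1.258.
Is E[X] < 1? NO.
Since E[X] ≥ 1, the first-moment bound is inconclusive at n = 206; it does NOT by itself certify R_6(6) > 206.

E[X] = 98619368491/78364164096 ≈ 1.258; E[X] ≥ 1; first-moment method inconclusive here.


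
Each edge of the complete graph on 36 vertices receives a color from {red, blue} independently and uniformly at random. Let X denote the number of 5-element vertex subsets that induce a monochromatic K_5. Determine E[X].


Let X = Σ_S X_S over the C(36, 5) = 376992 subsets S of size 5, where X_S = 1 if the K_5 on S is monochromatic.
For a fixed S, the K_5 on S has C(5, 2) = 10 edges. P[all 10 edges red] = (1/2)^10, and likewise for blue, so P[monochromatic] = 2·(1/2)^10 = 2^{1 − 10} = 1/512.
Summing: E[X] = C(36, 5) · 2^{1 − 10} = 376992 · 1/512 = 11781/16.
Numerically: E[X] ≈ 736.31250.

E[X] = C(36,5)·2^(1−C(5,2)) = 11781/16 ≈ 736.31250.


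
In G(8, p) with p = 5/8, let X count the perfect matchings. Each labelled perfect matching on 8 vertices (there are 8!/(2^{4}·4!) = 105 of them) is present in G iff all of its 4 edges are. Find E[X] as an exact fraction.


K_8 has 8!/(2^{4}·4!) = 105 labelled perfect matchings.
For each such perfect matching H, let X_H = 1 if all 4 edges of H are present in G. Then P[X_H = 1] = p^{4} = (5/8)^{4} = 625/4096.
By linearity of expectation: E[X] = Σ_H E[X_H] = 105 · p^{4} = 105 · 625/4096 = 65625/4096.
Numerically: E[X] ≈ 16.02.

E[X] = 105 · (5/8)^{4} = 65625/4096 ≈ 16.02.
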